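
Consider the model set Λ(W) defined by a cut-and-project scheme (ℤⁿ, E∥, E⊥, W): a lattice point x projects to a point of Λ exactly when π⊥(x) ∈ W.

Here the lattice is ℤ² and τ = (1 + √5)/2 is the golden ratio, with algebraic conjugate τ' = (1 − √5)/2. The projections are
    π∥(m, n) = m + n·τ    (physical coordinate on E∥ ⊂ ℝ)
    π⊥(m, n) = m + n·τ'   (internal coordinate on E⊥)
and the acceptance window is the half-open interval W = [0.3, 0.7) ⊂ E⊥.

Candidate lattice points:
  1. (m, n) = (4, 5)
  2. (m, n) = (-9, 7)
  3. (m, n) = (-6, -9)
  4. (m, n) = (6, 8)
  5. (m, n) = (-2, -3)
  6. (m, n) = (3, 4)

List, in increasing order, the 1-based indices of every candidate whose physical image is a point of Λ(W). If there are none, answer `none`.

Compute τ' = (1−√5)/2 = -0.61803, so π⊥(m,n) = m -0.61803·n.
candidate 1: (m,n)=(4,5) → π∥ = 4+5·τ ≈ 12.09017, π⊥ = 4+5·τ' ≈ 0.90983 ∉ [0.3, 0.7) ⇒ out
candidate 2: (m,n)=(-9,7) → π∥ = -9+7·τ ≈ 2.32624, π⊥ = -9+7·τ' ≈ -13.32624 ∉ [0.3, 0.7) ⇒ out
candidate 3: (m,n)=(-6,-9) → π∥ = -6-9·τ ≈ -20.56231, π⊥ = -6-9·τ' ≈ -0.43769 ∉ [0.3, 0.7) ⇒ out
candidate 4: (m,n)=(6,8) → π∥ = 6+8·τ ≈ 18.94427, π⊥ = 6+8·τ' ≈ 1.05573 ∉ [0.3, 0.7) ⇒ out
candidate 5: (m,n)=(-2,-3) → π∥ = -2-3·τ ≈ -6.85410, π⊥ = -2-3·τ' ≈ -0.14590 ∉ [0.3, 0.7) ⇒ out
candidate 6: (m,n)=(3,4) → π∥ = 3+4·τ ≈ 9.47214, π⊥ = 3+4·τ' ≈ 0.52786 ∈ [0.3, 0.7) ⇒ IN Λ

6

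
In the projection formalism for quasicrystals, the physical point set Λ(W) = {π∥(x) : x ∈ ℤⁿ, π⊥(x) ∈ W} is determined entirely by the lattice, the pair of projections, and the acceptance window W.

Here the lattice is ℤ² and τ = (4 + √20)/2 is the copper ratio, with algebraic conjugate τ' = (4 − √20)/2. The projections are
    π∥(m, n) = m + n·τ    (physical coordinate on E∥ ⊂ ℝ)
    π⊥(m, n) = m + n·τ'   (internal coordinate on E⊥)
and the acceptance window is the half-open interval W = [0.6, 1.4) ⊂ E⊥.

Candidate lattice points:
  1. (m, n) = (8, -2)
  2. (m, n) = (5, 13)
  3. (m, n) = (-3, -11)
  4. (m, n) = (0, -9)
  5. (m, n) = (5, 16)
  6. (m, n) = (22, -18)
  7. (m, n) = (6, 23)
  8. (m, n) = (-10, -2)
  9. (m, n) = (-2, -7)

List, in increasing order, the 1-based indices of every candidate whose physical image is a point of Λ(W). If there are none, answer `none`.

5

Numerically τ ≈ 4.2361 and τ' = −1/τ ≈ -0.2361.
#1 (8,-2): internal coord 8 + (-2)·τ' = +8.4721; +8.4721 ∉ [0.6, 1.4) → out
#2 (5,13): internal coord 5 + (13)·τ' = +1.9311; +1.9311 ∉ [0.6, 1.4) → out
#3 (-3,-11): internal coord -3 + (-11)·τ' = -0.4033; -0.4033 ∉ [0.6, 1.4) → out
#4 (0,-9): internal coord 0 + (-9)·τ' = +2.1246; +2.1246 ∉ [0.6, 1.4) → out
#5 (5,16): internal coord 5 + (16)·τ' = +1.2229; +1.2229 ∈ [0.6, 1.4) → IN Λ
#6 (22,-18): internal coord 22 + (-18)·τ' = +26.2492; +26.2492 ∉ [0.6, 1.4) → out
#7 (6,23): internal coord 6 + (23)·τ' = +0.5704; +0.5704 ∉ [0.6, 1.4) → out
#8 (-10,-2): internal coord -10 + (-2)·τ' = -9.5279; -9.5279 ∉ [0.6, 1.4) → out
#9 (-2,-7): internal coord -2 + (-7)·τ' = -0.3475; -0.3475 ∉ [0.6, 1.4) → out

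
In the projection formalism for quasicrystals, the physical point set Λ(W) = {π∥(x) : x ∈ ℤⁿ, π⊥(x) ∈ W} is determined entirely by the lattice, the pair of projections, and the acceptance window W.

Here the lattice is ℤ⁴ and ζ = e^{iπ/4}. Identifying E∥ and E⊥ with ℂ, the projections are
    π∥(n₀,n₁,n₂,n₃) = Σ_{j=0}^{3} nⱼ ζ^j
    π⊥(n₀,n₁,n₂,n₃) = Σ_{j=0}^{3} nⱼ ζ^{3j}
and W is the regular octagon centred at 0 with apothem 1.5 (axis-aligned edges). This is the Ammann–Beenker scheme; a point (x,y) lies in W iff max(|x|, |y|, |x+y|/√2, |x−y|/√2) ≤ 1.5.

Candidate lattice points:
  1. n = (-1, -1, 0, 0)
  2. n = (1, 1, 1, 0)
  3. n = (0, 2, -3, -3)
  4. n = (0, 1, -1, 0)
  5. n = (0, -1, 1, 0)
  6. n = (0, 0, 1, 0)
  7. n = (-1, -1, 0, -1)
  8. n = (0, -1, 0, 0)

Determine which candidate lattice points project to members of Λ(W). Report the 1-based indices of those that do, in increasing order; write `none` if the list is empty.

Internal map: ζ^{3j} for j=0..3 gives (1,0), (−√2/2,√2/2), (0,−1), (√2/2,√2/2).
#1 (-1, -1, 0, 0): internal (-0.29289, -0.70711); octagon support 0.70711 vs apothem 1.5 → ∈ W
#2 (1, 1, 1, 0): internal (0.29289, -0.29289); octagon support 0.41421 vs apothem 1.5 → ∈ W
#3 (0, 2, -3, -3): internal (-3.53553, 2.29289); octagon support 4.12132 vs apothem 1.5 → ∉ W
#4 (0, 1, -1, 0): internal (-0.70711, 1.70711); octagon support 1.70711 vs apothem 1.5 → ∉ W
#5 (0, -1, 1, 0): internal (0.70711, -1.70711); octagon support 1.70711 vs apothem 1.5 → ∉ W
#6 (0, 0, 1, 0): internal (0.00000, -1.00000); octagon support 1.00000 vs apothem 1.5 → ∈ W
#7 (-1, -1, 0, -1): internal (-1.00000, -1.41421); octagon support 1.70711 vs apothem 1.5 → ∉ W
#8 (0, -1, 0, 0): internal (0.70711, -0.70711); octagon support 1.00000 vs apothem 1.5 → ∈ W

1, 2, 6, 8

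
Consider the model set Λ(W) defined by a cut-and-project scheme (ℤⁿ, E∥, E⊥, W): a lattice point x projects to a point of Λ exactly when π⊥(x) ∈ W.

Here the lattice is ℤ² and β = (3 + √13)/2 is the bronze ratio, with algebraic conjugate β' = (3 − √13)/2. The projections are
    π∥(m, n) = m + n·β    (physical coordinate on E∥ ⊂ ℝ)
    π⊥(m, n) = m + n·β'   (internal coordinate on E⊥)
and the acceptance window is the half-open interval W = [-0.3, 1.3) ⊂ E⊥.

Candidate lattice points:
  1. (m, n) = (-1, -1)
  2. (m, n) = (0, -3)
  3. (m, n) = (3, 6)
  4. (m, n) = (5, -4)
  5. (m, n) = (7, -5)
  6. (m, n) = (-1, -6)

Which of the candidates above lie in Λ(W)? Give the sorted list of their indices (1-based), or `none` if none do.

2, 3, 6

β' = (3−√13)/2 ≈ -0.302776.
#1 (-1,-1): internal coord -1 + (-1)·β' = -0.697224; -0.697224 ∉ [-0.3, 1.3) → out
#2 (0,-3): internal coord 0 + (-3)·β' = +0.908327; +0.908327 ∈ [-0.3, 1.3) → IN Λ
#3 (3,6): internal coord 3 + (6)·β' = +1.183346; +1.183346 ∈ [-0.3, 1.3) → IN Λ
#4 (5,-4): internal coord 5 + (-4)·β' = +6.211103; +6.211103 ∉ [-0.3, 1.3) → out
#5 (7,-5): internal coord 7 + (-5)·β' = +8.513878; +8.513878 ∉ [-0.3, 1.3) → out
#6 (-1,-6): internal coord -1 + (-6)·β' = +0.816654; +0.816654 ∈ [-0.3, 1.3) → IN Λ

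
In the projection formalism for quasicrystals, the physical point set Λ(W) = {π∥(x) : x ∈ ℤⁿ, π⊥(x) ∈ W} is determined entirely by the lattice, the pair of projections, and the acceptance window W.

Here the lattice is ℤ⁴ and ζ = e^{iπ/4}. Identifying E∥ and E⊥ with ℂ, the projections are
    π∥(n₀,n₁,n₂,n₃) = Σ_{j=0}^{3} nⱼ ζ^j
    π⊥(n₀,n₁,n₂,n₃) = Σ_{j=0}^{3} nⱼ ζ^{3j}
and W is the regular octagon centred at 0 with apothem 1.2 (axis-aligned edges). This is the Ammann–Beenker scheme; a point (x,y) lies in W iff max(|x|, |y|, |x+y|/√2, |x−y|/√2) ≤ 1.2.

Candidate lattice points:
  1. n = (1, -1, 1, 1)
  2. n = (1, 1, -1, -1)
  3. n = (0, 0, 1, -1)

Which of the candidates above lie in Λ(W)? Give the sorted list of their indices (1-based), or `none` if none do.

2

π⊥(n) = n₀ + n₁ζ³ + n₂ζ⁶ + n₃ζ⁹ where ζ = e^{iπ/4}.
#1 (1, -1, 1, 1): internal (2.41421, -1.00000); octagon support 2.41421 vs apothem 1.2 → ∉ W
#2 (1, 1, -1, -1): internal (-0.41421, 1.00000); octagon support 1.00000 vs apothem 1.2 → ∈ W
#3 (0, 0, 1, -1): internal (-0.70711, -1.70711); octagon support 1.70711 vs apothem 1.2 → ∉ W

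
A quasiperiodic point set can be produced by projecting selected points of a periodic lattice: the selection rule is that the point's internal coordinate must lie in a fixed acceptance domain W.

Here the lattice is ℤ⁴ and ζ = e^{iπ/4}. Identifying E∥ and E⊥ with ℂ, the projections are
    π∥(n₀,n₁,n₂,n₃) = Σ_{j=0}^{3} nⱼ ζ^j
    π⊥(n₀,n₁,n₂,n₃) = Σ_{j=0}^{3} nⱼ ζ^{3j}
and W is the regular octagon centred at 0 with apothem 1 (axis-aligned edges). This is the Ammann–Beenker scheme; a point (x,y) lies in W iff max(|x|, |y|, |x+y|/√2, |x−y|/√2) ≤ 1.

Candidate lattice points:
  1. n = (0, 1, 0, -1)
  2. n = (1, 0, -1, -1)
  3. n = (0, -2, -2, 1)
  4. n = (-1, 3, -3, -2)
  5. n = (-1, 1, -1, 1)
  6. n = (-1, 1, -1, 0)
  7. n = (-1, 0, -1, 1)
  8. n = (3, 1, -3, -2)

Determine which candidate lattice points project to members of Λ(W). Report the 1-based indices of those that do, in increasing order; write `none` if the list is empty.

π⊥(n) = n₀ + n₁ζ³ + n₂ζ⁶ + n₃ζ⁹ where ζ = e^{iπ/4}.
candidate 1: n = (0, 1, 0, -1) → π⊥ ≈ (-1.41421, +0.00000); max(|x|,|y|,|x±y|/√2) = 1.41421 > 1 ⇒ ∉ W
candidate 2: n = (1, 0, -1, -1) → π⊥ ≈ (+0.29289, +0.29289); max(|x|,|y|,|x±y|/√2) = 0.41421 ≤ 1 ⇒ ∈ W
candidate 3: n = (0, -2, -2, 1) → π⊥ ≈ (+2.12132, +1.29289); max(|x|,|y|,|x±y|/√2) = 2.41421 > 1 ⇒ ∉ W
candidate 4: n = (-1, 3, -3, -2) → π⊥ ≈ (-4.53553, +3.70711); max(|x|,|y|,|x±y|/√2) = 5.82843 > 1 ⇒ ∉ W
candidate 5: n = (-1, 1, -1, 1) → π⊥ ≈ (-1.00000, +2.41421); max(|x|,|y|,|x±y|/√2) = 2.41421 > 1 ⇒ ∉ W
candidate 6: n = (-1, 1, -1, 0) → π⊥ ≈ (-1.70711, +1.70711); max(|x|,|y|,|x±y|/√2) = 2.41421 > 1 ⇒ ∉ W
candidate 7: n = (-1, 0, -1, 1) → π⊥ ≈ (-0.29289, +1.70711); max(|x|,|y|,|x±y|/√2) = 1.70711 > 1 ⇒ ∉ W
candidate 8: n = (3, 1, -3, -2) → π⊥ ≈ (+0.87868, +2.29289); max(|x|,|y|,|x±y|/√2) = 2.29289 > 1 ⇒ ∉ W

2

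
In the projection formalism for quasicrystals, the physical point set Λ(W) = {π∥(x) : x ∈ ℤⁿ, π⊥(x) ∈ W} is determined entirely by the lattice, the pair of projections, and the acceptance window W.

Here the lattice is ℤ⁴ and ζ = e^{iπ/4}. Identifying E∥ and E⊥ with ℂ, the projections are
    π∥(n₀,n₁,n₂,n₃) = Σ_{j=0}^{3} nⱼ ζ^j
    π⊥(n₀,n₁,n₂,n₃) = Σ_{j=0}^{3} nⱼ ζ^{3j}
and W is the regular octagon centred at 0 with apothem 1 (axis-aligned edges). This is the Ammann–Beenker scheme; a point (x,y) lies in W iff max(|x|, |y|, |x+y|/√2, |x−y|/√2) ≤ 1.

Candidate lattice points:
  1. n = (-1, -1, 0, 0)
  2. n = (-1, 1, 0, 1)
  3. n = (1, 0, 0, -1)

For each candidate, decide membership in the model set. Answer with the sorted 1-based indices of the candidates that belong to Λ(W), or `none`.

1, 3

π⊥(n) = n₀ + n₁ζ³ + n₂ζ⁶ + n₃ζ⁹ where ζ = e^{iπ/4}.
#1 (-1, -1, 0, 0): internal (-0.2929, -0.7071); octagon support 0.7071 vs apothem 1 → ∈ W
#2 (-1, 1, 0, 1): internal (-1.0000, 1.4142); octagon support 1.7071 vs apothem 1 → ∉ W
#3 (1, 0, 0, -1): internal (0.2929, -0.7071); octagon support 0.7071 vs apothem 1 → ∈ W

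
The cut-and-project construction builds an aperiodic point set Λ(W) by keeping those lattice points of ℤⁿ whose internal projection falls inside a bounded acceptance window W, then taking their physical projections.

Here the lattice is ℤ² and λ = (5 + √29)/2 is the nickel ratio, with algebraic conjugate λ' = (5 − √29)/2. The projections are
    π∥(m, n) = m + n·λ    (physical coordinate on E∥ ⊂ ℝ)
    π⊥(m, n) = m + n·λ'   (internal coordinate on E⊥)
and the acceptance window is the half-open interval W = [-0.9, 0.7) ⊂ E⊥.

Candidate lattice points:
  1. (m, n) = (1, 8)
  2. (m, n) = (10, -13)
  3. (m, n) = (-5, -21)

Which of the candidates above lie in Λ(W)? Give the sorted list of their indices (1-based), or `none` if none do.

Numerically λ ≈ 5.1926 and λ' = −1/λ ≈ -0.1926.
[1] lift (1,8): star map gives -0.5407; window check -0.9 ≤ -0.5407 < 0.7 is true → IN Λ
[2] lift (10,-13): star map gives 12.5036; window check -0.9 ≤ 12.5036 < 0.7 is false → out
[3] lift (-5,-21): star map gives -0.9558; window check -0.9 ≤ -0.9558 < 0.7 is false → out

1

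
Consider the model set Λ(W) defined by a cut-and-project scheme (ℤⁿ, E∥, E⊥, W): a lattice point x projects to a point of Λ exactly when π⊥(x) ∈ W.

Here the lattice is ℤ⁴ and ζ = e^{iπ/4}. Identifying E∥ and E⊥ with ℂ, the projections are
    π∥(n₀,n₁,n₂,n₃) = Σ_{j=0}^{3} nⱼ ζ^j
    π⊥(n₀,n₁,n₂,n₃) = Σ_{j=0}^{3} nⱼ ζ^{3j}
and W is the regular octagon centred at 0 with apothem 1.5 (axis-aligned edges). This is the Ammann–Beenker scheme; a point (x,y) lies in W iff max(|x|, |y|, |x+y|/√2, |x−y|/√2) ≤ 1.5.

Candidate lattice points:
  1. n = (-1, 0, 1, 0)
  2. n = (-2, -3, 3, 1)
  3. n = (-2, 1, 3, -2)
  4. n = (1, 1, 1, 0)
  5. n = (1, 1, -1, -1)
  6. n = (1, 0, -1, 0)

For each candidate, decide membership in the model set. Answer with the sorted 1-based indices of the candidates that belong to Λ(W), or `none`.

π⊥(n) = n₀ + n₁ζ³ + n₂ζ⁶ + n₃ζ⁹ where ζ = e^{iπ/4}.
#1 (-1, 0, 1, 0): internal (-1.00000, -1.00000); octagon support 1.41421 vs apothem 1.5 → ∈ W
#2 (-2, -3, 3, 1): internal (0.82843, -4.41421); octagon support 4.41421 vs apothem 1.5 → ∉ W
#3 (-2, 1, 3, -2): internal (-4.12132, -3.70711); octagon support 5.53553 vs apothem 1.5 → ∉ W
#4 (1, 1, 1, 0): internal (0.29289, -0.29289); octagon support 0.41421 vs apothem 1.5 → ∈ W
#5 (1, 1, -1, -1): internal (-0.41421, 1.00000); octagon support 1.00000 vs apothem 1.5 → ∈ W
#6 (1, 0, -1, 0): internal (1.00000, 1.00000); octagon support 1.41421 vs apothem 1.5 → ∈ W

1, 4, 5, 6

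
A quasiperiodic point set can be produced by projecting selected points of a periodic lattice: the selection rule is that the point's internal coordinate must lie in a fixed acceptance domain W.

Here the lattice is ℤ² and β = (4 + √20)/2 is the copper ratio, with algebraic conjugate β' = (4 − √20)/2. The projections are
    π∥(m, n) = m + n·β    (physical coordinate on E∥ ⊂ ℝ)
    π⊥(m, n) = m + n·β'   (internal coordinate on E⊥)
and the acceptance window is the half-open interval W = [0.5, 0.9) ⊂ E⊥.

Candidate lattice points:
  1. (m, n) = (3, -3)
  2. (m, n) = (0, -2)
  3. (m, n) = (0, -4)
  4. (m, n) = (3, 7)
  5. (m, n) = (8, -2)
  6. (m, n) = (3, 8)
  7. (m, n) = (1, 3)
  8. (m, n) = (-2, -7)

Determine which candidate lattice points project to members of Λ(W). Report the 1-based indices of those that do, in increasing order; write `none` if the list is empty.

β' = (4−√20)/2 ≈ -0.236068.
#1 (3,-3): internal coord 3 + (-3)·β' = +3.708204; +3.708204 ∉ [0.5, 0.9) → out
#2 (0,-2): internal coord 0 + (-2)·β' = +0.472136; +0.472136 ∉ [0.5, 0.9) → out
#3 (0,-4): internal coord 0 + (-4)·β' = +0.944272; +0.944272 ∉ [0.5, 0.9) → out
#4 (3,7): internal coord 3 + (7)·β' = +1.347524; +1.347524 ∉ [0.5, 0.9) → out
#5 (8,-2): internal coord 8 + (-2)·β' = +8.472136; +8.472136 ∉ [0.5, 0.9) → out
#6 (3,8): internal coord 3 + (8)·β' = +1.111456; +1.111456 ∉ [0.5, 0.9) → out
#7 (1,3): internal coord 1 + (3)·β' = +0.291796; +0.291796 ∉ [0.5, 0.9) → out
#8 (-2,-7): internal coord -2 + (-7)·β' = -0.347524; -0.347524 ∉ [0.5, 0.9) → out

none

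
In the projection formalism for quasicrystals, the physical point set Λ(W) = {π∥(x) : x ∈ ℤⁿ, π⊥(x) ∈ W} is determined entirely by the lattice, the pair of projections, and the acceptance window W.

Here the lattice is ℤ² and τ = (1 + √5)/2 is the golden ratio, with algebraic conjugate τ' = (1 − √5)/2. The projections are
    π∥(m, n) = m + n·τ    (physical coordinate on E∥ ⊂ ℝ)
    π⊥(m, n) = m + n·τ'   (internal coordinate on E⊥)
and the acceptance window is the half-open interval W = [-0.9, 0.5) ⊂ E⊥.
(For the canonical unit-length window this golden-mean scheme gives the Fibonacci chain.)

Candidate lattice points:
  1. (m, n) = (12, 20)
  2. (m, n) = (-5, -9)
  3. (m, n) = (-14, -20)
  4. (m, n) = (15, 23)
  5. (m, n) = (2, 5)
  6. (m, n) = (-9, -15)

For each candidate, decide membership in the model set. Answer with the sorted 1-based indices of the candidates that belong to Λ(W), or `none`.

τ' = (1−√5)/2 ≈ -0.618034.
#1 (12,20): internal coord 12 + (20)·τ' = -0.360680; -0.360680 ∈ [-0.9, 0.5) → IN Λ
#2 (-5,-9): internal coord -5 + (-9)·τ' = +0.562306; +0.562306 ∉ [-0.9, 0.5) → out
#3 (-14,-20): internal coord -14 + (-20)·τ' = -1.639320; -1.639320 ∉ [-0.9, 0.5) → out
#4 (15,23): internal coord 15 + (23)·τ' = +0.785218; +0.785218 ∉ [-0.9, 0.5) → out
#5 (2,5): internal coord 2 + (5)·τ' = -1.090170; -1.090170 ∉ [-0.9, 0.5) → out
#6 (-9,-15): internal coord -9 + (-15)·τ' = +0.270510; +0.270510 ∈ [-0.9, 0.5) → IN Λ

1, 6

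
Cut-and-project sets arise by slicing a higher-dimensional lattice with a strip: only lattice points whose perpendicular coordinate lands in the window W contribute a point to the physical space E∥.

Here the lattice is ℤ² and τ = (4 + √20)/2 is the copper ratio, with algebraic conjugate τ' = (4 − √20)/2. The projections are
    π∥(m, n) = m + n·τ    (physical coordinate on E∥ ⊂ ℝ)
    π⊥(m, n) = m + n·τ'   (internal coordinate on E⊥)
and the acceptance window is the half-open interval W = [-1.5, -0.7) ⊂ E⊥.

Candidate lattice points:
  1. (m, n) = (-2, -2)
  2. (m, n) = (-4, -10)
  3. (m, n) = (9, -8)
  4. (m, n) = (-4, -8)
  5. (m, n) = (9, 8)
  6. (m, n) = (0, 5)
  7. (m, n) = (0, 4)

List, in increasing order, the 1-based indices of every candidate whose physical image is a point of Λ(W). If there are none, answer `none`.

τ' = (4−√20)/2 ≈ -0.2361.
#1 (-2,-2): internal coord -2 + (-2)·τ' = -1.5279; -1.5279 ∉ [-1.5, -0.7) → out
#2 (-4,-10): internal coord -4 + (-10)·τ' = -1.6393; -1.6393 ∉ [-1.5, -0.7) → out
#3 (9,-8): internal coord 9 + (-8)·τ' = +10.8885; +10.8885 ∉ [-1.5, -0.7) → out
#4 (-4,-8): internal coord -4 + (-8)·τ' = -2.1115; -2.1115 ∉ [-1.5, -0.7) → out
#5 (9,8): internal coord 9 + (8)·τ' = +7.1115; +7.1115 ∉ [-1.5, -0.7) → out
#6 (0,5): internal coord 0 + (5)·τ' = -1.1803; -1.1803 ∈ [-1.5, -0.7) → IN Λ
#7 (0,4): internal coord 0 + (4)·τ' = -0.9443; -0.9443 ∈ [-1.5, -0.7) → IN Λ

6, 7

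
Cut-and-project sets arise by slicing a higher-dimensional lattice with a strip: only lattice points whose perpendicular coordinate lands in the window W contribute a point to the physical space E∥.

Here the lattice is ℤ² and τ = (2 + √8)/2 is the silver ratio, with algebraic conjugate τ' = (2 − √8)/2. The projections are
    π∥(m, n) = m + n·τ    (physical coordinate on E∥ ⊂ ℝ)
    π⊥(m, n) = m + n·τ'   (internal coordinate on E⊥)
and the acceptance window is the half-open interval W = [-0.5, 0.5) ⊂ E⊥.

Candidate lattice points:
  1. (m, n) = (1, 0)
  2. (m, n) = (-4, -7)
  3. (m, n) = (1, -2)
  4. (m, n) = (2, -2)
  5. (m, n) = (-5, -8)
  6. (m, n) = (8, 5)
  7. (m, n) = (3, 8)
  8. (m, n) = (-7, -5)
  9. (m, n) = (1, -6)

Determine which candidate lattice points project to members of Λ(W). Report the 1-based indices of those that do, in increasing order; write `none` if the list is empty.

Compute τ' = (2−√8)/2 = -0.41421, so π⊥(m,n) = m -0.41421·n.
candidate 1: (m,n)=(1,0) → π∥ = 1+0·τ ≈ 1.00000, π⊥ = 1+0·τ' ≈ 1.00000 ∉ [-0.5, 0.5) ⇒ out
candidate 2: (m,n)=(-4,-7) → π∥ = -4-7·τ ≈ -20.89949, π⊥ = -4-7·τ' ≈ -1.10051 ∉ [-0.5, 0.5) ⇒ out
candidate 3: (m,n)=(1,-2) → π∥ = 1-2·τ ≈ -3.82843, π⊥ = 1-2·τ' ≈ 1.82843 ∉ [-0.5, 0.5) ⇒ out
candidate 4: (m,n)=(2,-2) → π∥ = 2-2·τ ≈ -2.82843, π⊥ = 2-2·τ' ≈ 2.82843 ∉ [-0.5, 0.5) ⇒ out
candidate 5: (m,n)=(-5,-8) → π∥ = -5-8·τ ≈ -24.31371, π⊥ = -5-8·τ' ≈ -1.68629 ∉ [-0.5, 0.5) ⇒ out
candidate 6: (m,n)=(8,5) → π∥ = 8+5·τ ≈ 20.07107, π⊥ = 8+5·τ' ≈ 5.92893 ∉ [-0.5, 0.5) ⇒ out
candidate 7: (m,n)=(3,8) → π∥ = 3+8·τ ≈ 22.31371, π⊥ = 3+8·τ' ≈ -0.31371 ∈ [-0.5, 0.5) ⇒ IN Λ
candidate 8: (m,n)=(-7,-5) → π∥ = -7-5·τ ≈ -19.07107, π⊥ = -7-5·τ' ≈ -4.92893 ∉ [-0.5, 0.5) ⇒ out
candidate 9: (m,n)=(1,-6) → π∥ = 1-6·τ ≈ -13.48528, π⊥ = 1-6·τ' ≈ 3.48528 ∉ [-0.5, 0.5) ⇒ out

7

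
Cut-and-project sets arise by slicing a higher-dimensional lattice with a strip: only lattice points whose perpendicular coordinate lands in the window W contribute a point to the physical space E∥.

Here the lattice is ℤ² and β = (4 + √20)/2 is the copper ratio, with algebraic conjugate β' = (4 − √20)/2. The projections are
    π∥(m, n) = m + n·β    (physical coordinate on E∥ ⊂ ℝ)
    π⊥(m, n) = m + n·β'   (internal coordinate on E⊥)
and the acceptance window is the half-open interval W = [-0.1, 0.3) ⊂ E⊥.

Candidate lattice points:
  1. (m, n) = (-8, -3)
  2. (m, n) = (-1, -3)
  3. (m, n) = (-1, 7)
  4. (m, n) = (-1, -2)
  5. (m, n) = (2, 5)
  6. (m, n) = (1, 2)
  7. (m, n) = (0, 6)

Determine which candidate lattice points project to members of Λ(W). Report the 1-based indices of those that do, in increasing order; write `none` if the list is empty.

none

Numerically β ≈ 4.236068 and β' = −1/β ≈ -0.236068.
candidate 1: (m,n)=(-8,-3) → π∥ = -8-3·β ≈ -20.708204, π⊥ = -8-3·β' ≈ -7.291796 ∉ [-0.1, 0.3) ⇒ out
candidate 2: (m,n)=(-1,-3) → π∥ = -1-3·β ≈ -13.708204, π⊥ = -1-3·β' ≈ -0.291796 ∉ [-0.1, 0.3) ⇒ out
candidate 3: (m,n)=(-1,7) → π∥ = -1+7·β ≈ 28.652476, π⊥ = -1+7·β' ≈ -2.652476 ∉ [-0.1, 0.3) ⇒ out
candidate 4: (m,n)=(-1,-2) → π∥ = -1-2·β ≈ -9.472136, π⊥ = -1-2·β' ≈ -0.527864 ∉ [-0.1, 0.3) ⇒ out
candidate 5: (m,n)=(2,5) → π∥ = 2+5·β ≈ 23.180340, π⊥ = 2+5·β' ≈ 0.819660 ∉ [-0.1, 0.3) ⇒ out
candidate 6: (m,n)=(1,2) → π∥ = 1+2·β ≈ 9.472136, π⊥ = 1+2·β' ≈ 0.527864 ∉ [-0.1, 0.3) ⇒ out
candidate 7: (m,n)=(0,6) → π∥ = 0+6·β ≈ 25.416408, π⊥ = 0+6·β' ≈ -1.416408 ∉ [-0.1, 0.3) ⇒ out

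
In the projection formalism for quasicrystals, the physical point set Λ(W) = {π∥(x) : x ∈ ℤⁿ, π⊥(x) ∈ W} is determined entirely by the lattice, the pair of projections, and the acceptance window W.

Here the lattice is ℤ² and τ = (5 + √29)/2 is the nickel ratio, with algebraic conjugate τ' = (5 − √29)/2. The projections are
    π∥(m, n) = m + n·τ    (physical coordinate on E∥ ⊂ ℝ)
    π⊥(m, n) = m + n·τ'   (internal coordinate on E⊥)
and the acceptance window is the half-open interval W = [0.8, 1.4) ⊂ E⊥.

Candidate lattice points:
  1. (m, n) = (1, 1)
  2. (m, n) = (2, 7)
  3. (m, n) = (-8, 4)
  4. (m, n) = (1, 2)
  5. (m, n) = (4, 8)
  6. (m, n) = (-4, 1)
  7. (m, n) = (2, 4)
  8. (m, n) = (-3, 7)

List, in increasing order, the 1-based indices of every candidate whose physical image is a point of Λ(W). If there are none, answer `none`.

Numerically τ ≈ 5.192582 and τ' = −1/τ ≈ -0.192582.
candidate 1: (m,n)=(1,1) → π∥ = 1+1·τ ≈ 6.192582, π⊥ = 1+1·τ' ≈ 0.807418 ∈ [0.8, 1.4) ⇒ IN Λ
candidate 2: (m,n)=(2,7) → π∥ = 2+7·τ ≈ 38.348077, π⊥ = 2+7·τ' ≈ 0.651923 ∉ [0.8, 1.4) ⇒ out
candidate 3: (m,n)=(-8,4) → π∥ = -8+4·τ ≈ 12.770330, π⊥ = -8+4·τ' ≈ -8.770330 ∉ [0.8, 1.4) ⇒ out
candidate 4: (m,n)=(1,2) → π∥ = 1+2·τ ≈ 11.385165, π⊥ = 1+2·τ' ≈ 0.614835 ∉ [0.8, 1.4) ⇒ out
candidate 5: (m,n)=(4,8) → π∥ = 4+8·τ ≈ 45.540659, π⊥ = 4+8·τ' ≈ 2.459341 ∉ [0.8, 1.4) ⇒ out
candidate 6: (m,n)=(-4,1) → π∥ = -4+1·τ ≈ 1.192582, π⊥ = -4+1·τ' ≈ -4.192582 ∉ [0.8, 1.4) ⇒ out
candidate 7: (m,n)=(2,4) → π∥ = 2+4·τ ≈ 22.770330, π⊥ = 2+4·τ' ≈ 1.229670 ∈ [0.8, 1.4) ⇒ IN Λ
candidate 8: (m,n)=(-3,7) → π∥ = -3+7·τ ≈ 33.348077, π⊥ = -3+7·τ' ≈ -4.348077 ∉ [0.8, 1.4) ⇒ out

1, 7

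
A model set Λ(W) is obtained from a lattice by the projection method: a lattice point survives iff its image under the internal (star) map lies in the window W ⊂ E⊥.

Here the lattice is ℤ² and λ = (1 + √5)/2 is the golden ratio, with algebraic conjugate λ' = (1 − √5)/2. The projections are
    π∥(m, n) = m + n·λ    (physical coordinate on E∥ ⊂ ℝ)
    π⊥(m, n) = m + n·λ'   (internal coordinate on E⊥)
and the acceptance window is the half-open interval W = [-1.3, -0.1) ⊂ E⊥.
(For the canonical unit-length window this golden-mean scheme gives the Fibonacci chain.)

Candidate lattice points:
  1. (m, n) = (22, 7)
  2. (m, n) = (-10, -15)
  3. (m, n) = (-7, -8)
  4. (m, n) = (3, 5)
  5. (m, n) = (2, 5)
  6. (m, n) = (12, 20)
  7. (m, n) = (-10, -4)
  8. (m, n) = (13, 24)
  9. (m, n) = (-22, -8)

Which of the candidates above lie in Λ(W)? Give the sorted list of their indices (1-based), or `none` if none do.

2, 5, 6

λ' = (1−√5)/2 ≈ -0.6180.
[1] lift (22,7): star map gives 17.6738; window check -1.3 ≤ 17.6738 < -0.1 is false → out
[2] lift (-10,-15): star map gives -0.7295; window check -1.3 ≤ -0.7295 < -0.1 is true → IN Λ
[3] lift (-7,-8): star map gives -2.0557; window check -1.3 ≤ -2.0557 < -0.1 is false → out
[4] lift (3,5): star map gives -0.0902; window check -1.3 ≤ -0.0902 < -0.1 is false → out
[5] lift (2,5): star map gives -1.0902; window check -1.3 ≤ -1.0902 < -0.1 is true → IN Λ
[6] lift (12,20): star map gives -0.3607; window check -1.3 ≤ -0.3607 < -0.1 is true → IN Λ
[7] lift (-10,-4): star map gives -7.5279; window check -1.3 ≤ -7.5279 < -0.1 is false → out
[8] lift (13,24): star map gives -1.8328; window check -1.3 ≤ -1.8328 < -0.1 is false → out
[9] lift (-22,-8): star map gives -17.0557; window check -1.3 ≤ -17.0557 < -0.1 is false → out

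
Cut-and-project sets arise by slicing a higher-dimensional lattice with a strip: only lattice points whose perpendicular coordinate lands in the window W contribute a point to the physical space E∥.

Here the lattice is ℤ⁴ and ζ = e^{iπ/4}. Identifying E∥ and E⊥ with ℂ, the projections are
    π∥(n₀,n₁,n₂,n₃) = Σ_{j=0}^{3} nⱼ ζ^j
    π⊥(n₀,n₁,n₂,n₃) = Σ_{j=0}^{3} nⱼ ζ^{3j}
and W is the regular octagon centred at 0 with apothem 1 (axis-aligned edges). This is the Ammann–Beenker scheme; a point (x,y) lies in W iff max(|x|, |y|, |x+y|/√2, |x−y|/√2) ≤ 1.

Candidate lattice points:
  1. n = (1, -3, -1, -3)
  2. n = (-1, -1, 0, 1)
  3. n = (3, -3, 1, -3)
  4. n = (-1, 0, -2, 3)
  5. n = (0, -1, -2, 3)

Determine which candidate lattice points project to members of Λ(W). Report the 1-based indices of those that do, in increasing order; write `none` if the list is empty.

Internal map: ζ^{3j} for j=0..3 gives (1,0), (−√2/2,√2/2), (0,−1), (√2/2,√2/2).
candidate 1: n = (1, -3, -1, -3) → π⊥ ≈ (+1.0000, -3.2426); max(|x|,|y|,|x±y|/√2) = 3.2426 > 1 ⇒ ∉ W
candidate 2: n = (-1, -1, 0, 1) → π⊥ ≈ (+0.4142, +0.0000); max(|x|,|y|,|x±y|/√2) = 0.4142 ≤ 1 ⇒ ∈ W
candidate 3: n = (3, -3, 1, -3) → π⊥ ≈ (+3.0000, -5.2426); max(|x|,|y|,|x±y|/√2) = 5.8284 > 1 ⇒ ∉ W
candidate 4: n = (-1, 0, -2, 3) → π⊥ ≈ (+1.1213, +4.1213); max(|x|,|y|,|x±y|/√2) = 4.1213 > 1 ⇒ ∉ W
candidate 5: n = (0, -1, -2, 3) → π⊥ ≈ (+2.8284, +3.4142); max(|x|,|y|,|x±y|/√2) = 4.4142 > 1 ⇒ ∉ W

2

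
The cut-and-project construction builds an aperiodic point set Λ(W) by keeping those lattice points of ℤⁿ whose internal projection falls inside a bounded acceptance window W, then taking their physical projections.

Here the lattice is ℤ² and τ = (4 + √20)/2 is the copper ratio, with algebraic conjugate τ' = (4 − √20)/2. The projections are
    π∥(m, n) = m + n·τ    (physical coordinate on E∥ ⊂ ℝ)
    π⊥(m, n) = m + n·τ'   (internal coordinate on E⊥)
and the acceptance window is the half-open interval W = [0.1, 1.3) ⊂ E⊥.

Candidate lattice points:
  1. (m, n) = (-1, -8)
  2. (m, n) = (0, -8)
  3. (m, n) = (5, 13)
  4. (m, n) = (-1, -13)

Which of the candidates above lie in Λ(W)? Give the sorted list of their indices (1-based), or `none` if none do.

Compute τ' = (4−√20)/2 = -0.236068, so π⊥(m,n) = m -0.236068·n.
#1 (-1,-8): internal coord -1 + (-8)·τ' = +0.888544; +0.888544 ∈ [0.1, 1.3) → IN Λ
#2 (0,-8): internal coord 0 + (-8)·τ' = +1.888544; +1.888544 ∉ [0.1, 1.3) → out
#3 (5,13): internal coord 5 + (13)·τ' = +1.931116; +1.931116 ∉ [0.1, 1.3) → out
#4 (-1,-13): internal coord -1 + (-13)·τ' = +2.068884; +2.068884 ∉ [0.1, 1.3) → out

1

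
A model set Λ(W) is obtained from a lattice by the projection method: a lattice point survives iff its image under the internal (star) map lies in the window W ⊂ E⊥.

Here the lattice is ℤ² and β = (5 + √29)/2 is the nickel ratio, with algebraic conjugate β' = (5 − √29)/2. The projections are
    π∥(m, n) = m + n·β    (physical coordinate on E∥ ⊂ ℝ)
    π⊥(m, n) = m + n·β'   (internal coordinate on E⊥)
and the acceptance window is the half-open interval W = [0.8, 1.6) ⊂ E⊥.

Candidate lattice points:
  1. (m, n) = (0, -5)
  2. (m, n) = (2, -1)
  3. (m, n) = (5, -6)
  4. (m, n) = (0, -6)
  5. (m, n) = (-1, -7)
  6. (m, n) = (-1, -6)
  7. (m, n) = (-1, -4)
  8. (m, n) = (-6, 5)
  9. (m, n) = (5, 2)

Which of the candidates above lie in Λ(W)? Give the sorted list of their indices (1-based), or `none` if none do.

Numerically β ≈ 5.1926 and β' = −1/β ≈ -0.1926.
#1 (0,-5): internal coord 0 + (-5)·β' = +0.9629; +0.9629 ∈ [0.8, 1.6) → IN Λ
#2 (2,-1): internal coord 2 + (-1)·β' = +2.1926; +2.1926 ∉ [0.8, 1.6) → out
#3 (5,-6): internal coord 5 + (-6)·β' = +6.1555; +6.1555 ∉ [0.8, 1.6) → out
#4 (0,-6): internal coord 0 + (-6)·β' = +1.1555; +1.1555 ∈ [0.8, 1.6) → IN Λ
#5 (-1,-7): internal coord -1 + (-7)·β' = +0.3481; +0.3481 ∉ [0.8, 1.6) → out
#6 (-1,-6): internal coord -1 + (-6)·β' = +0.1555; +0.1555 ∉ [0.8, 1.6) → out
#7 (-1,-4): internal coord -1 + (-4)·β' = -0.2297; -0.2297 ∉ [0.8, 1.6) → out
#8 (-6,5): internal coord -6 + (5)·β' = -6.9629; -6.9629 ∉ [0.8, 1.6) → out
#9 (5,2): internal coord 5 + (2)·β' = +4.6148; +4.6148 ∉ [0.8, 1.6) → out

1, 4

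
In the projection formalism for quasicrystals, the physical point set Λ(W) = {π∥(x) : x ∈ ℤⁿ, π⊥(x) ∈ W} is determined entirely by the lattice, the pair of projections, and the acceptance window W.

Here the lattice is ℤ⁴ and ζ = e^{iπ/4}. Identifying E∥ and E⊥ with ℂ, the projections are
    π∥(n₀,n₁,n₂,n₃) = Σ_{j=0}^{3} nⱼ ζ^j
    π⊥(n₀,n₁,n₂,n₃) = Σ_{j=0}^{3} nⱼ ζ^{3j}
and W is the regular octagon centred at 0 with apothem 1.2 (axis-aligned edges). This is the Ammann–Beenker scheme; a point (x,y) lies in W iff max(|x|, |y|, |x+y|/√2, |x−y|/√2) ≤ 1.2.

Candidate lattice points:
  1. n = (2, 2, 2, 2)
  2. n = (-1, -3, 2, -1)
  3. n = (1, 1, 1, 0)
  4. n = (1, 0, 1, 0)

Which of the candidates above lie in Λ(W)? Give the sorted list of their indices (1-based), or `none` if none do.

With ζ = e^{iπ/4} the internal vectors are ζ^0,ζ^3,ζ^6,ζ^9.
candidate 1: n = (2, 2, 2, 2) → π⊥ ≈ (+2.000000, +0.828427); max(|x|,|y|,|x±y|/√2) = 2.000000 > 1.2 ⇒ ∉ W
candidate 2: n = (-1, -3, 2, -1) → π⊥ ≈ (+0.414214, -4.828427); max(|x|,|y|,|x±y|/√2) = 4.828427 > 1.2 ⇒ ∉ W
candidate 3: n = (1, 1, 1, 0) → π⊥ ≈ (+0.292893, -0.292893); max(|x|,|y|,|x±y|/√2) = 0.414214 ≤ 1.2 ⇒ ∈ W
candidate 4: n = (1, 0, 1, 0) → π⊥ ≈ (+1.000000, -1.000000); max(|x|,|y|,|x±y|/√2) = 1.414214 > 1.2 ⇒ ∉ W

3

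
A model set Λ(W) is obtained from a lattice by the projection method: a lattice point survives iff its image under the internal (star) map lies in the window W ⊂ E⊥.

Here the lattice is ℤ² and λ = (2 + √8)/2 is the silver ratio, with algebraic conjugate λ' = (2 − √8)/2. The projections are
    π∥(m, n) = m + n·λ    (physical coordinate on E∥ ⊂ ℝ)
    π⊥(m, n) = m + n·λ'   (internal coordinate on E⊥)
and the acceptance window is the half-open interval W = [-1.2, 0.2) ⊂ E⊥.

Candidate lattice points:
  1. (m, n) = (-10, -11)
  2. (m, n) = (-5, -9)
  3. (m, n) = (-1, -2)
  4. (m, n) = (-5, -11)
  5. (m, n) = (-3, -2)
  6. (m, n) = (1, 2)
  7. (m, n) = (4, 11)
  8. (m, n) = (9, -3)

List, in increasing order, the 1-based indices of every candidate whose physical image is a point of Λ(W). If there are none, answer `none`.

3, 4, 6, 7

λ' = (2−√8)/2 ≈ -0.414214.
#1 (-10,-11): internal coord -10 + (-11)·λ' = -5.443651; -5.443651 ∉ [-1.2, 0.2) → out
#2 (-5,-9): internal coord -5 + (-9)·λ' = -1.272078; -1.272078 ∉ [-1.2, 0.2) → out
#3 (-1,-2): internal coord -1 + (-2)·λ' = -0.171573; -0.171573 ∈ [-1.2, 0.2) → IN Λ
#4 (-5,-11): internal coord -5 + (-11)·λ' = -0.443651; -0.443651 ∈ [-1.2, 0.2) → IN Λ
#5 (-3,-2): internal coord -3 + (-2)·λ' = -2.171573; -2.171573 ∉ [-1.2, 0.2) → out
#6 (1,2): internal coord 1 + (2)·λ' = +0.171573; +0.171573 ∈ [-1.2, 0.2) → IN Λ
#7 (4,11): internal coord 4 + (11)·λ' = -0.556349; -0.556349 ∈ [-1.2, 0.2) → IN Λ
#8 (9,-3): internal coord 9 + (-3)·λ' = +10.242641; +10.242641 ∉ [-1.2, 0.2) → out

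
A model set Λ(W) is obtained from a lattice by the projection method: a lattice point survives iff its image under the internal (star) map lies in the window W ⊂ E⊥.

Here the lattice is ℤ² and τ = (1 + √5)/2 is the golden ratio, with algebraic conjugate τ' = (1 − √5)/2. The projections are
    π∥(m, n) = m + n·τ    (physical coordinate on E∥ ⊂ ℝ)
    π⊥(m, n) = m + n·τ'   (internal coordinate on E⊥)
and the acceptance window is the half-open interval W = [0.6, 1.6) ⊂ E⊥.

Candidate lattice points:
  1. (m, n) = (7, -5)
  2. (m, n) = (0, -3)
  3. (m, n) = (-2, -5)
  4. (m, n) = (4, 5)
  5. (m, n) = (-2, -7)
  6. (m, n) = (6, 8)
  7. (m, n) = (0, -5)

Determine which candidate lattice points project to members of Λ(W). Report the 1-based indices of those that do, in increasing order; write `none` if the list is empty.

τ' = (1−√5)/2 ≈ -0.6180.
[1] lift (7,-5): star map gives 10.0902; window check 0.6 ≤ 10.0902 < 1.6 is false → out
[2] lift (0,-3): star map gives 1.8541; window check 0.6 ≤ 1.8541 < 1.6 is false → out
[3] lift (-2,-5): star map gives 1.0902; window check 0.6 ≤ 1.0902 < 1.6 is true → IN Λ
[4] lift (4,5): star map gives 0.9098; window check 0.6 ≤ 0.9098 < 1.6 is true → IN Λ
[5] lift (-2,-7): star map gives 2.3262; window check 0.6 ≤ 2.3262 < 1.6 is false → out
[6] lift (6,8): star map gives 1.0557; window check 0.6 ≤ 1.0557 < 1.6 is true → IN Λ
[7] lift (0,-5): star map gives 3.0902; window check 0.6 ≤ 3.0902 < 1.6 is false → out

3, 4, 6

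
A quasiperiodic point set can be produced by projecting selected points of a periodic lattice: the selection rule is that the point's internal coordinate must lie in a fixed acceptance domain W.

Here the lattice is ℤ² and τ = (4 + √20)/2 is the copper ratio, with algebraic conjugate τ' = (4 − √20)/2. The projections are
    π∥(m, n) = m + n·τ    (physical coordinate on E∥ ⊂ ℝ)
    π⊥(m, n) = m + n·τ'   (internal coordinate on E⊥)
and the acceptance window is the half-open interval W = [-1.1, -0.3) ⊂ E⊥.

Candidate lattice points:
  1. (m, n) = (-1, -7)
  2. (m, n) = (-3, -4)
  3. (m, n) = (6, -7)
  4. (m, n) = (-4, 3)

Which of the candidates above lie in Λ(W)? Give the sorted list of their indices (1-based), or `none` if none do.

none

Numerically τ ≈ 4.23607 and τ' = −1/τ ≈ -0.23607.
[1] lift (-1,-7): star map gives 0.65248; window check -1.1 ≤ 0.65248 < -0.3 is false → out
[2] lift (-3,-4): star map gives -2.05573; window check -1.1 ≤ -2.05573 < -0.3 is false → out
[3] lift (6,-7): star map gives 7.65248; window check -1.1 ≤ 7.65248 < -0.3 is false → out
[4] lift (-4,3): star map gives -4.70820; window check -1.1 ≤ -4.70820 < -0.3 is false → out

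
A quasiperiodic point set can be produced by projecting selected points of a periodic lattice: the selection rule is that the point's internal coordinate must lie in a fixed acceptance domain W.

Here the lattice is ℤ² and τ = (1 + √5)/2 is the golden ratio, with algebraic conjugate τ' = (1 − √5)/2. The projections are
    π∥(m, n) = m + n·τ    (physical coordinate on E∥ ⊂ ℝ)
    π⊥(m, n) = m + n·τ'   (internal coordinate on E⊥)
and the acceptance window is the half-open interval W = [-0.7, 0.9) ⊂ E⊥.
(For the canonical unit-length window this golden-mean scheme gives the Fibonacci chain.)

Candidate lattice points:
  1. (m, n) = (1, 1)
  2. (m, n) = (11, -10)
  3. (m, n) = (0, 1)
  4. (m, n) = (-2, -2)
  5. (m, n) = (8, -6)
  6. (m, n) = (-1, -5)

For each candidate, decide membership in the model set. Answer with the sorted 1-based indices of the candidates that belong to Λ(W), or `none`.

τ' = (1−√5)/2 ≈ -0.61803.
[1] lift (1,1): star map gives 0.38197; window check -0.7 ≤ 0.38197 < 0.9 is true → IN Λ
[2] lift (11,-10): star map gives 17.18034; window check -0.7 ≤ 17.18034 < 0.9 is false → out
[3] lift (0,1): star map gives -0.61803; window check -0.7 ≤ -0.61803 < 0.9 is true → IN Λ
[4] lift (-2,-2): star map gives -0.76393; window check -0.7 ≤ -0.76393 < 0.9 is false → out
[5] lift (8,-6): star map gives 11.70820; window check -0.7 ≤ 11.70820 < 0.9 is false → out
[6] lift (-1,-5): star map gives 2.09017; window check -0.7 ≤ 2.09017 < 0.9 is false → out

1, 3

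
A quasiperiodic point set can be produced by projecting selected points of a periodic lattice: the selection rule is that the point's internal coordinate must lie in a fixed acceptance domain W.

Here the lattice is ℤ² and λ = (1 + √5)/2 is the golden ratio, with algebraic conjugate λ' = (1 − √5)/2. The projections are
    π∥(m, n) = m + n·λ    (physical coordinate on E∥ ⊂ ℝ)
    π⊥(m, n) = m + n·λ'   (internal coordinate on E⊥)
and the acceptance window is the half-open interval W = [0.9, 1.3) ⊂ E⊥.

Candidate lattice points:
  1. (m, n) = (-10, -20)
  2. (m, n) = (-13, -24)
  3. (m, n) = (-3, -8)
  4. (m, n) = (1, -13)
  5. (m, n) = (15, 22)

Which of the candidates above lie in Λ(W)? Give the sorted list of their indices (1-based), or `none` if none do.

none

Numerically λ ≈ 1.618034 and λ' = −1/λ ≈ -0.618034.
[1] lift (-10,-20): star map gives 2.360680; window check 0.9 ≤ 2.360680 < 1.3 is false → out
[2] lift (-13,-24): star map gives 1.832816; window check 0.9 ≤ 1.832816 < 1.3 is false → out
[3] lift (-3,-8): star map gives 1.944272; window check 0.9 ≤ 1.944272 < 1.3 is false → out
[4] lift (1,-13): star map gives 9.034442; window check 0.9 ≤ 9.034442 < 1.3 is false → out
[5] lift (15,22): star map gives 1.403252; window check 0.9 ≤ 1.403252 < 1.3 is false → out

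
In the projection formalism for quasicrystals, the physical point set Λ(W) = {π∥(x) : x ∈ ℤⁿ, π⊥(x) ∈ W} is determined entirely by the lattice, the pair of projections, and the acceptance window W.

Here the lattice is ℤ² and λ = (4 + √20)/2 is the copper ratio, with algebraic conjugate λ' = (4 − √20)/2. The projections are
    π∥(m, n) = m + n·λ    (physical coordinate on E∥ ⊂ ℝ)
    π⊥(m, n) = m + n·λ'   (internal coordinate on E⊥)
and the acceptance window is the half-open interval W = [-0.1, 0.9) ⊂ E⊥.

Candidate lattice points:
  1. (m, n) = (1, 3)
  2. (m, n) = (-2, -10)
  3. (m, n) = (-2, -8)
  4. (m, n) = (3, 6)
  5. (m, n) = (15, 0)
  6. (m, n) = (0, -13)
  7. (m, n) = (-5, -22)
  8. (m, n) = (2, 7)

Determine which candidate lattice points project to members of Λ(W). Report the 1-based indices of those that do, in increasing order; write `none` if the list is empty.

λ' = (4−√20)/2 ≈ -0.2361.
#1 (1,3): internal coord 1 + (3)·λ' = +0.2918; +0.2918 ∈ [-0.1, 0.9) → IN Λ
#2 (-2,-10): internal coord -2 + (-10)·λ' = +0.3607; +0.3607 ∈ [-0.1, 0.9) → IN Λ
#3 (-2,-8): internal coord -2 + (-8)·λ' = -0.1115; -0.1115 ∉ [-0.1, 0.9) → out
#4 (3,6): internal coord 3 + (6)·λ' = +1.5836; +1.5836 ∉ [-0.1, 0.9) → out
#5 (15,0): internal coord 15 + (0)·λ' = +15.0000; +15.0000 ∉ [-0.1, 0.9) → out
#6 (0,-13): internal coord 0 + (-13)·λ' = +3.0689; +3.0689 ∉ [-0.1, 0.9) → out
#7 (-5,-22): internal coord -5 + (-22)·λ' = +0.1935; +0.1935 ∈ [-0.1, 0.9) → IN Λ
#8 (2,7): internal coord 2 + (7)·λ' = +0.3475; +0.3475 ∈ [-0.1, 0.9) → IN Λ

1, 2, 7, 8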